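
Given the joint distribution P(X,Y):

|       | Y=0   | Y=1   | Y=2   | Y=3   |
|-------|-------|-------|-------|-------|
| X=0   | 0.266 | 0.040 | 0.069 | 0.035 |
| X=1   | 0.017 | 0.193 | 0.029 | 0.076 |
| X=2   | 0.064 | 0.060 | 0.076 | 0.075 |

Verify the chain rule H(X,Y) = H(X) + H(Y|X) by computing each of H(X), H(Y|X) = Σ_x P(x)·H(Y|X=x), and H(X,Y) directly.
H(X) = 1.5645 bits, H(Y|X) = 1.6137 bits, H(X,Y) = 3.1782 bits

Marginal of X (row sums):
  P(X=0) = 0.266 + 0.040 + 0.069 + 0.035 = 0.410
  P(X=1) = 0.017 + 0.193 + 0.029 + 0.076 = 0.315
  P(X=2) = 0.064 + 0.060 + 0.076 + 0.075 = 0.275
H(X) = -[0.410·log₂(0.410) + 0.315·log₂(0.315) + 0.275·log₂(0.275)]
  = 0.52738 + 0.52497 + 0.51219 = 1.5645 bits

H(Y|X) = Σ_x P(x)·H(Y|X=x):
  X=0: P(X=0) = 0.410, P(Y|X=0) = (133/205, 4/41, 69/410, 7/82) → H(Y|X=0) = 1.46827
  X=1: P(X=1) = 0.315, P(Y|X=1) = (17/315, 193/315, 29/315, 76/315) → H(Y|X=1) = 1.47205
  X=2: P(X=2) = 0.275, P(Y|X=2) = (64/275, 12/55, 76/275, 3/11) → H(Y|X=2) = 1.99268
H(Y|X) = 0.410·1.46827 + 0.315·1.47205 + 0.275·1.99268 = 1.6137 bits

H(X,Y) = -Σ_{x,y} P(x,y) log₂ P(x,y). Per-cell terms -P(x,y)·log₂P(x,y):
  X=0: 0.50819, 0.18575, 0.26615, 0.16928
  X=1: 0.09993, 0.45805, 0.14813, 0.28256
  X=2: 0.25381, 0.24353, 0.28256, 0.28027
Sum of the 12 terms: H(X,Y) = 3.1782 bits

Chain rule check:
  H(X) + H(Y|X) = 1.5645 + 1.6137 = 3.1782 bits
  H(X,Y) = 3.1782 bits
✓ Chain rule verified.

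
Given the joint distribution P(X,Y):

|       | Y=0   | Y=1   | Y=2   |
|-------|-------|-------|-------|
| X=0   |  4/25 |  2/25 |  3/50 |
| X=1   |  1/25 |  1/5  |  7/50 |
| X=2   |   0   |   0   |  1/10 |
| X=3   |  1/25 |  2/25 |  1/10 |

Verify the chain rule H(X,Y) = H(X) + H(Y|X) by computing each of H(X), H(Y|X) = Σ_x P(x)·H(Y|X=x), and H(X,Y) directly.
H(X) = 1.8643 bits, H(Y|X) = 1.2826 bits, H(X,Y) = 3.1470 bits

Marginal of X (row sums):
  P(X=0) = 4/25 + 2/25 + 3/50 = 3/10
  P(X=1) = 1/25 + 1/5 + 7/50 = 19/50
  P(X=2) = 0 + 0 + 1/10 = 1/10
  P(X=3) = 1/25 + 2/25 + 1/10 = 11/50
H(X) = -[(3/10)·log₂(3/10) + (19/50)·log₂(19/50) + (1/10)·log₂(1/10) + (11/50)·log₂(11/50)]
  = 0.521090 + 0.530453 + 0.332193 + 0.480573 = 1.8643 bits

H(Y|X) = Σ_x P(x)·H(Y|X=x):
  X=0: P(X=0) = 3/10, P(Y|X=0) = (8/15, 4/15, 1/5) → H(Y|X=0) = 1.456565
  X=1: P(X=1) = 19/50, P(Y|X=1) = (2/19, 10/19, 7/19) → H(Y|X=1) = 1.359992
  X=2: P(X=2) = 1/10, P(Y|X=2) = (0, 0, 1) → H(Y|X=2) = 0.000000
  X=3: P(X=3) = 11/50, P(Y|X=3) = (2/11, 4/11, 5/11) → H(Y|X=3) = 1.494919
H(Y|X) = (3/10)·1.456565 + (19/50)·1.359992 + (1/10)·0.000000 + (11/50)·1.494919 = 1.2826 bits

H(X,Y) = -Σ_{x,y} P(x,y) log₂ P(x,y). Per-cell terms -P(x,y)·log₂P(x,y):
  X=0: 0.423017, 0.291508, 0.243534
  X=1: 0.185754, 0.464386, 0.397110
  X=2: 0.000000, 0.000000, 0.332193
  X=3: 0.185754, 0.291508, 0.332193
  (cells with P = 0 contribute 0)
Sum of the 12 terms: H(X,Y) = 3.1470 bits

Chain rule check:
  H(X) + H(Y|X) = 1.8643 + 1.2826 = 3.1469 bits
  H(X,Y) = 3.1470 bits
✓ Chain rule verified (Δ = 0.0001 is 4-dp rounding noise: each of the three values was rounded independently).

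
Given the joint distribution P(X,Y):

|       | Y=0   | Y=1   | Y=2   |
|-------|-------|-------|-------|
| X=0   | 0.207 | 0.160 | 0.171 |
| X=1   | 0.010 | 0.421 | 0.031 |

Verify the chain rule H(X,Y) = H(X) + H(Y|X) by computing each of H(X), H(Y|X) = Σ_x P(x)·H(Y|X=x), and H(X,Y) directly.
H(X) = 0.9958 bits, H(Y|X) = 1.0805 bits, H(X,Y) = 2.0763 bits

Marginal of X (row sums):
  P(X=0) = 0.207 + 0.160 + 0.171 = 0.538
  P(X=1) = 0.010 + 0.421 + 0.031 = 0.462
H(X) = -[0.538·log₂(0.538) + 0.462·log₂(0.462)]
  = 0.48115 + 0.51468 = 0.9958 bits

H(Y|X) = Σ_x P(x)·H(Y|X=x):
  X=0: P(X=0) = 0.538, P(Y|X=0) = (207/538, 80/269, 171/538) → H(Y|X=0) = 1.57608
  X=1: P(X=1) = 0.462, P(Y|X=1) = (5/231, 421/462, 31/462) → H(Y|X=1) = 0.50339
H(Y|X) = 0.538·1.57608 + 0.462·0.50339 = 1.0805 bits

H(X,Y) = -Σ_{x,y} P(x,y) log₂ P(x,y). Per-cell terms -P(x,y)·log₂P(x,y):
  X=0: 0.47037, 0.42302, 0.43570
  X=1: 0.06644, 0.52545, 0.15536
Sum of the 6 terms: H(X,Y) = 2.0763 bits

Chain rule check:
  H(X) + H(Y|X) = 0.9958 + 1.0805 = 2.0763 bits
  H(X,Y) = 2.0763 bits
✓ Chain rule verified.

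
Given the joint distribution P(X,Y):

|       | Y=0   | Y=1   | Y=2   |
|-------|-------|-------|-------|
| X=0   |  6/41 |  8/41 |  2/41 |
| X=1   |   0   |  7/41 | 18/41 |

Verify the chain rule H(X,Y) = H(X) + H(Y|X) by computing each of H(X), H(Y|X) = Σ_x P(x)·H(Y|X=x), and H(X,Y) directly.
H(X) = 0.9650 bits, H(Y|X) = 1.0702 bits, H(X,Y) = 2.0351 bits

Marginal of X (row sums):
  P(X=0) = 6/41 + 8/41 + 2/41 = 16/41
  P(X=1) = 0 + 7/41 + 18/41 = 25/41
H(X) = -[(16/41)·log₂(16/41) + (25/41)·log₂(25/41)]
  = 0.5298 + 0.4352 = 0.9650 bits

H(Y|X) = Σ_x P(x)·H(Y|X=x):
  X=0: P(X=0) = 16/41, P(Y|X=0) = (3/8, 1/2, 1/8) → H(Y|X=0) = 1.4056
  X=1: P(X=1) = 25/41, P(Y|X=1) = (0, 7/25, 18/25) → H(Y|X=1) = 0.8555
H(Y|X) = (16/41)·1.4056 + (25/41)·0.8555 = 1.0702 bits

H(X,Y) = -Σ_{x,y} P(x,y) log₂ P(x,y). Per-cell terms -P(x,y)·log₂P(x,y):
  X=0: 0.4057, 0.4600, 0.2126
  X=1: 0.0000, 0.4354, 0.5214
  (cells with P = 0 contribute 0)
Sum of the 6 terms: H(X,Y) = 2.0351 bits

Chain rule check:
  H(X) + H(Y|X) = 0.9650 + 1.0702 = 2.0352 bits
  H(X,Y) = 2.0351 bits
✓ Chain rule verified (Δ = 0.0001 is 4-dp rounding noise: each of the three values was rounded independently).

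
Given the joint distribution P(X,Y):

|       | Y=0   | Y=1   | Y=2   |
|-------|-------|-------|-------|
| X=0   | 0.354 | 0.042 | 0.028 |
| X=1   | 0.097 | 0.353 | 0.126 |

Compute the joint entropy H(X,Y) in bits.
2.1002 bits

H(X,Y) = -Σ_{x,y} P(x,y) log₂ P(x,y). Per-cell terms -P(x,y)·log₂P(x,y):
  X=0: 0.53036, 0.19209, 0.14444
  X=1: 0.32649, 0.53030, 0.37655
Sum of the 6 terms: H(X,Y) = 2.1002 bits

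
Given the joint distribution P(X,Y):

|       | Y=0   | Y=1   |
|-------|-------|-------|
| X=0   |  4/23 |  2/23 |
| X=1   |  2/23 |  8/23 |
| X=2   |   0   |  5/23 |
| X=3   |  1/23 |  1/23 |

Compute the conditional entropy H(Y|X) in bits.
0.6404 bits

H(Y|X) = H(X,Y) - H(X)

H(X,Y) = -Σ_{x,y} P(x,y) log₂ P(x,y). Per-cell terms -P(x,y)·log₂P(x,y):
  X=0: 0.43888, 0.30640
  X=1: 0.30640, 0.52993
  X=2: 0.00000, 0.47862
  X=3: 0.19668, 0.19668
  (cells with P = 0 contribute 0)
Sum of the 8 terms: H(X,Y) = 2.4536 bits

Marginal of X (row sums):
  P(X=0) = 4/23 + 2/23 = 6/23
  P(X=1) = 2/23 + 8/23 = 10/23
  P(X=2) = 0 + 5/23 = 5/23
  P(X=3) = 1/23 + 1/23 = 2/23
H(X) = -[(6/23)·log₂(6/23) + (10/23)·log₂(10/23) + (5/23)·log₂(5/23) + (2/23)·log₂(2/23)]
  = 0.50572 + 0.52245 + 0.47862 + 0.30640 = 1.8132 bits

H(Y|X) = H(X,Y) - H(X) = 2.4536 - 1.8132 = 0.6404 bits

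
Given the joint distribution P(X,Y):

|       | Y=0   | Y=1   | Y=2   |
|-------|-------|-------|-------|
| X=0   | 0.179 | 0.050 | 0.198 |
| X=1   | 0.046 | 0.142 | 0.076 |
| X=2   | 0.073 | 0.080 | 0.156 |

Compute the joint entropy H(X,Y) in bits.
2.9951 bits

H(X,Y) = -Σ_{x,y} P(x,y) log₂ P(x,y). Per-cell terms -P(x,y)·log₂P(x,y):
  X=0: 0.44427, 0.21610, 0.46261
  X=1: 0.20434, 0.39988, 0.28256
  X=2: 0.27565, 0.29151, 0.41814
Sum of the 9 terms: H(X,Y) = 2.9951 bits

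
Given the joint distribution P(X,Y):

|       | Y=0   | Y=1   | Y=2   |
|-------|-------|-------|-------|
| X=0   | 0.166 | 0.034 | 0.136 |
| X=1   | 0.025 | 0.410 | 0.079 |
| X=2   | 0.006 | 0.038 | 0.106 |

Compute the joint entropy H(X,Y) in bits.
2.5039 bits

H(X,Y) = -Σ_{x,y} P(x,y) log₂ P(x,y). Per-cell terms -P(x,y)·log₂P(x,y):
  X=0: 0.43006, 0.16586, 0.39145
  X=1: 0.13305, 0.52738, 0.28930
  X=2: 0.04428, 0.17928, 0.34321
Sum of the 9 terms: H(X,Y) = 2.5039 bits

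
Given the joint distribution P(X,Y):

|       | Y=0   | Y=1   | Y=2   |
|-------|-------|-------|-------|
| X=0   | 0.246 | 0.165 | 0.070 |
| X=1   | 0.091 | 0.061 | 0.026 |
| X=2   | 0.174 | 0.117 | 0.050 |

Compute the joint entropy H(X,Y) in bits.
2.9101 bits

H(X,Y) = -Σ_{x,y} P(x,y) log₂ P(x,y). Per-cell terms -P(x,y)·log₂P(x,y):
  X=0: 0.49772, 0.42891, 0.26856
  X=1: 0.31468, 0.24614, 0.13690
  X=2: 0.43897, 0.36216, 0.21610
Sum of the 9 terms: H(X,Y) = 2.9101 bits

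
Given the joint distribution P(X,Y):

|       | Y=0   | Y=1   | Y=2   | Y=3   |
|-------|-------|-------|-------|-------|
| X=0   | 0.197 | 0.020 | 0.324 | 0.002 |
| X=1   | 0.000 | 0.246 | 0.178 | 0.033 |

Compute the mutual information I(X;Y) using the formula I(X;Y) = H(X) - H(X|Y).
0.4103 bits

I(X;Y) = H(X) - H(X|Y)

Marginal of X (row sums):
  P(X=0) = 0.197 + 0.020 + 0.324 + 0.002 = 0.543
  P(X=1) = 0.000 + 0.246 + 0.178 + 0.033 = 0.457
H(X) = -[0.543·log₂(0.543) + 0.457·log₂(0.457)]
  = 0.4784 + 0.5163 = 0.9947 bits

Marginal of Y (column sums):
  P(Y=0) = 0.197 + 0.000 = 0.197
  P(Y=1) = 0.020 + 0.246 = 0.266
  P(Y=2) = 0.324 + 0.178 = 0.502
  P(Y=3) = 0.002 + 0.033 = 0.035
H(X|Y) = Σ_y P(y)·H(X|Y=y):
  Y=0: P(Y=0) = 0.197, P(X|Y=0) = (1, 0) → H(X|Y=0) = 0.0000
  Y=1: P(Y=1) = 0.266, P(X|Y=1) = (10/133, 123/133) → H(X|Y=1) = 0.3850
  Y=2: P(Y=2) = 0.502, P(X|Y=2) = (162/251, 89/251) → H(X|Y=2) = 0.9381
  Y=3: P(Y=3) = 0.035, P(X|Y=3) = (2/35, 33/35) → H(X|Y=3) = 0.3160
H(X|Y) = 0.197·0.0000 + 0.266·0.3850 + 0.502·0.9381 + 0.035·0.3160 = 0.5844 bits

I(X;Y) = H(X) - H(X|Y) = 0.9947 - 0.5844 = 0.4103 bits

Cross-check via I(X;Y) = H(X) + H(Y) - H(X,Y): computing H(Y) from the column sums and H(X,Y) from the 8 cells in the same way gives H(Y) = 1.6383 bits and H(X,Y) = 2.2227 bits, so
I(X;Y) = 0.9947 + 1.6383 - 2.2227 = 0.4103 bits ✓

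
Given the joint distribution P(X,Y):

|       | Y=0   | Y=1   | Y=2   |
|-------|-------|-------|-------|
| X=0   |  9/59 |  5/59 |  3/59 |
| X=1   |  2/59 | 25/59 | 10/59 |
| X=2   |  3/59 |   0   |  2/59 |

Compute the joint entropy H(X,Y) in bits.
2.4426 bits

H(X,Y) = -Σ_{x,y} P(x,y) log₂ P(x,y). Per-cell terms -P(x,y)·log₂P(x,y):
  X=0: 0.41380, 0.30176, 0.21853
  X=1: 0.16551, 0.52491, 0.43402
  X=2: 0.21853, 0.00000, 0.16551
  (cells with P = 0 contribute 0)
Sum of the 9 terms: H(X,Y) = 2.4426 bits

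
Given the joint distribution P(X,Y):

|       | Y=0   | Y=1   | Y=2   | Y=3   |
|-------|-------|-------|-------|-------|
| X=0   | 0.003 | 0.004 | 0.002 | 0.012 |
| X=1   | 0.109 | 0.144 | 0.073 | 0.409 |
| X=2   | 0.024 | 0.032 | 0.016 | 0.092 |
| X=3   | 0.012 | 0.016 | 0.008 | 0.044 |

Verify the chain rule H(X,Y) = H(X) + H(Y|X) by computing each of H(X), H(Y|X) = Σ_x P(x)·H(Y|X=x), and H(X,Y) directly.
H(X) = 1.1628 bits, H(Y|X) = 1.6693 bits, H(X,Y) = 2.8320 bits

Marginal of X (row sums):
  P(X=0) = 0.003 + 0.004 + 0.002 + 0.012 = 0.021
  P(X=1) = 0.109 + 0.144 + 0.073 + 0.409 = 0.735
  P(X=2) = 0.024 + 0.032 + 0.016 + 0.092 = 0.164
  P(X=3) = 0.012 + 0.016 + 0.008 + 0.044 = 0.080
H(X) = -[0.021·log₂(0.021) + 0.735·log₂(0.735) + 0.164·log₂(0.164) + 0.080·log₂(0.080)]
  = 0.11704 + 0.32648 + 0.42775 + 0.29151 = 1.1628 bits

H(Y|X) = Σ_x P(x)·H(Y|X=x):
  X=0: P(X=0) = 0.021, P(Y|X=0) = (1/7, 4/21, 2/21, 4/7) → H(Y|X=0) = 1.64115
  X=1: P(X=1) = 0.735, P(Y|X=1) = (109/735, 48/245, 73/735, 409/735) → H(Y|X=1) = 1.67055
  X=2: P(X=2) = 0.164, P(Y|X=2) = (6/41, 8/41, 4/41, 23/41) → H(Y|X=2) = 1.66117
  X=3: P(X=3) = 0.080, P(Y|X=3) = (3/20, 1/5, 1/10, 11/20) → H(Y|X=3) = 1.68150
H(Y|X) = 0.021·1.64115 + 0.735·1.67055 + 0.164·1.66117 + 0.080·1.68150 = 1.6693 bits

H(X,Y) = -Σ_{x,y} P(x,y) log₂ P(x,y). Per-cell terms -P(x,y)·log₂P(x,y):
  X=0: 0.02514, 0.03186, 0.01793, 0.07657
  X=1: 0.34854, 0.40260, 0.27565, 0.52754
  X=2: 0.12914, 0.15891, 0.09545, 0.31668
  X=3: 0.07657, 0.09545, 0.05573, 0.19828
Sum of the 16 terms: H(X,Y) = 2.8320 bits

Chain rule check:
  H(X) + H(Y|X) = 1.1628 + 1.6693 = 2.8321 bits
  H(X,Y) = 2.8320 bits
✓ Chain rule verified (Δ = 0.0001 is 4-dp rounding noise: each of the three values was rounded independently).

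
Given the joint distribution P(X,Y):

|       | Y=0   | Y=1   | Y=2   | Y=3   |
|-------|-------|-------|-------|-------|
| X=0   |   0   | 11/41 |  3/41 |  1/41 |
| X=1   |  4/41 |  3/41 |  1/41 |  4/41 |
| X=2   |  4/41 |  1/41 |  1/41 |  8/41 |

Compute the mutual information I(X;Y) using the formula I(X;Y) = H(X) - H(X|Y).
0.4385 bits

I(X;Y) = H(X) - H(X|Y)

Marginal of X (row sums):
  P(X=0) = 0 + 11/41 + 3/41 + 1/41 = 15/41
  P(X=1) = 4/41 + 3/41 + 1/41 + 4/41 = 12/41
  P(X=2) = 4/41 + 1/41 + 1/41 + 8/41 = 14/41
H(X) = -[(15/41)·log₂(15/41) + (12/41)·log₂(12/41) + (14/41)·log₂(14/41)]
  = 0.530730 + 0.518807 + 0.529336 = 1.57887 bits

Marginal of Y (column sums):
  P(Y=0) = 0 + 4/41 + 4/41 = 8/41
  P(Y=1) = 11/41 + 3/41 + 1/41 = 15/41
  P(Y=2) = 3/41 + 1/41 + 1/41 = 5/41
  P(Y=3) = 1/41 + 4/41 + 8/41 = 13/41
H(X|Y) = Σ_y P(y)·H(X|Y=y):
  Y=0: P(Y=0) = 8/41, P(X|Y=0) = (0, 1/2, 1/2) → H(X|Y=0) = 1.000000
  Y=1: P(Y=1) = 15/41, P(X|Y=1) = (11/15, 1/5, 1/15) → H(X|Y=1) = 1.052982
  Y=2: P(Y=2) = 5/41, P(X|Y=2) = (3/5, 1/5, 1/5) → H(X|Y=2) = 1.370951
  Y=3: P(Y=3) = 13/41, P(X|Y=3) = (1/13, 4/13, 8/13) → H(X|Y=3) = 1.238901
H(X|Y) = (8/41)·1.000000 + (15/41)·1.052982 + (5/41)·1.370951 + (13/41)·1.238901 = 1.14037 bits

I(X;Y) = H(X) - H(X|Y) = 1.57887 - 1.14037 = 0.4385 bits

Cross-check via I(X;Y) = H(X) + H(Y) - H(X,Y): computing H(Y) from the column sums and H(X,Y) from the 12 cells in the same way gives H(Y) = 1.88636 bits and H(X,Y) = 3.02673 bits, so
I(X;Y) = 1.57887 + 1.88636 - 3.02673 = 0.4385 bits ✓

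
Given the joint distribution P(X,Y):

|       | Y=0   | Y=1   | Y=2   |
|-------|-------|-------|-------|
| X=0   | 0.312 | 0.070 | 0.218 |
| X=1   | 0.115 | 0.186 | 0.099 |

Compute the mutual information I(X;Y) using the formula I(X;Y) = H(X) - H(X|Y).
0.1114 bits

I(X;Y) = H(X) - H(X|Y)

Marginal of X (row sums):
  P(X=0) = 0.312 + 0.070 + 0.218 = 0.600
  P(X=1) = 0.115 + 0.186 + 0.099 = 0.400
H(X) = -[0.600·log₂(0.600) + 0.400·log₂(0.400)]
  = 0.44218 + 0.52877 = 0.97095 bits

Marginal of Y (column sums):
  P(Y=0) = 0.312 + 0.115 = 0.427
  P(Y=1) = 0.070 + 0.186 = 0.256
  P(Y=2) = 0.218 + 0.099 = 0.317
H(X|Y) = Σ_y P(y)·H(X|Y=y):
  Y=0: P(Y=0) = 0.427, P(X|Y=0) = (312/427, 115/427) → H(X|Y=0) = 0.84049
  Y=1: P(Y=1) = 0.256, P(X|Y=1) = (35/128, 93/128) → H(X|Y=1) = 0.84635
  Y=2: P(Y=2) = 0.317, P(X|Y=2) = (218/317, 99/317) → H(X|Y=2) = 0.89581
H(X|Y) = 0.427·0.84049 + 0.256·0.84635 + 0.317·0.89581 = 0.85953 bits

I(X;Y) = H(X) - H(X|Y) = 0.97095 - 0.85953 = 0.1114 bits

Cross-check via I(X;Y) = H(X) + H(Y) - H(X,Y): computing H(Y) from the column sums and H(X,Y) from the 6 cells in the same way gives H(Y) = 1.55288 bits and H(X,Y) = 2.41240 bits, so
I(X;Y) = 0.97095 + 1.55288 - 2.41240 = 0.1114 bits ✓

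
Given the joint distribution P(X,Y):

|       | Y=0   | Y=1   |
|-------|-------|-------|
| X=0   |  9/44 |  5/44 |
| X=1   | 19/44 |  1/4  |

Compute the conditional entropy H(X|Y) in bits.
0.9023 bits

H(X|Y) = H(X,Y) - H(Y)

H(X,Y) = -Σ_{x,y} P(x,y) log₂ P(x,y). Per-cell terms -P(x,y)·log₂P(x,y):
  X=0: 0.46831, 0.35653
  X=1: 0.52315, 0.50000
Sum of the 4 terms: H(X,Y) = 1.8480 bits

Marginal of Y (column sums):
  P(Y=0) = 9/44 + 19/44 = 7/11
  P(Y=1) = 5/44 + 1/4 = 4/11
H(Y) = -[(7/11)·log₂(7/11) + (4/11)·log₂(4/11)]
  = 0.41496 + 0.53070 = 0.9457 bits

H(X|Y) = H(X,Y) - H(Y) = 1.8480 - 0.9457 = 0.9023 bits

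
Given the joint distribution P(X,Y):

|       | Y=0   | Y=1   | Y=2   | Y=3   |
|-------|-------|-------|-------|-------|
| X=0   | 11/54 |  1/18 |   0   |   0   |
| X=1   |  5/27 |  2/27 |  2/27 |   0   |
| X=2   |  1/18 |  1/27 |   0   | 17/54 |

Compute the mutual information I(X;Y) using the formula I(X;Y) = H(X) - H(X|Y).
0.6761 bits

I(X;Y) = H(X) - H(X|Y)

Marginal of X (row sums):
  P(X=0) = 11/54 + 1/18 + 0 + 0 = 7/27
  P(X=1) = 5/27 + 2/27 + 2/27 + 0 = 1/3
  P(X=2) = 1/18 + 1/27 + 0 + 17/54 = 11/27
H(X) = -[(7/27)·log₂(7/27) + (1/3)·log₂(1/3) + (11/27)·log₂(11/27)]
  = 0.5049 + 0.5283 + 0.5278 = 1.5610 bits

Marginal of Y (column sums):
  P(Y=0) = 11/54 + 5/27 + 1/18 = 4/9
  P(Y=1) = 1/18 + 2/27 + 1/27 = 1/6
  P(Y=2) = 0 + 2/27 + 0 = 2/27
  P(Y=3) = 0 + 0 + 17/54 = 17/54
H(X|Y) = Σ_y P(y)·H(X|Y=y):
  Y=0: P(Y=0) = 4/9, P(X|Y=0) = (11/24, 5/12, 1/8) → H(X|Y=0) = 1.4171
  Y=1: P(Y=1) = 1/6, P(X|Y=1) = (1/3, 4/9, 2/9) → H(X|Y=1) = 1.5305
  Y=2: P(Y=2) = 2/27, P(X|Y=2) = (0, 1, 0) → H(X|Y=2) = 0.0000
  Y=3: P(Y=3) = 17/54, P(X|Y=3) = (0, 0, 1) → H(X|Y=3) = 0.0000
H(X|Y) = (4/9)·1.4171 + (1/6)·1.5305 + (2/27)·0.0000 + (17/54)·0.0000 = 0.8849 bits

I(X;Y) = H(X) - H(X|Y) = 1.5610 - 0.8849 = 0.6761 bits

Cross-check via I(X;Y) = H(X) + H(Y) - H(X,Y): computing H(Y) from the column sums and H(X,Y) from the 12 cells in the same way gives H(Y) = 1.7539 bits and H(X,Y) = 2.6388 bits, so
I(X;Y) = 1.5610 + 1.7539 - 2.6388 = 0.6761 bits ✓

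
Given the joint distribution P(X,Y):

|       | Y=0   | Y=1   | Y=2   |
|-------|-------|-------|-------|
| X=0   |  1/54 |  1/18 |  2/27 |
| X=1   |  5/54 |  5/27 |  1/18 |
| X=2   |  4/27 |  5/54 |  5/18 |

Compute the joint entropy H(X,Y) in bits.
2.8558 bits

H(X,Y) = -Σ_{x,y} P(x,y) log₂ P(x,y). Per-cell terms -P(x,y)·log₂P(x,y):
  X=0: 0.1066, 0.2317, 0.2781
  X=1: 0.3179, 0.4505, 0.2317
  X=2: 0.4081, 0.3179, 0.5133
Sum of the 9 terms: H(X,Y) = 2.8558 bits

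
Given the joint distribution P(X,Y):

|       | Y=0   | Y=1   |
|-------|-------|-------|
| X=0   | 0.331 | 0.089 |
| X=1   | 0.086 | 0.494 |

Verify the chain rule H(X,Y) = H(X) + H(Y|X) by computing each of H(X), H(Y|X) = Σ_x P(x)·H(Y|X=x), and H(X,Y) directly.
H(X) = 0.9815 bits, H(Y|X) = 0.6641 bits, H(X,Y) = 1.6456 bits

Marginal of X (row sums):
  P(X=0) = 0.331 + 0.089 = 0.420
  P(X=1) = 0.086 + 0.494 = 0.580
H(X) = -[0.420·log₂(0.420) + 0.580·log₂(0.580)]
  = 0.52565 + 0.45581 = 0.9815 bits

H(Y|X) = Σ_x P(x)·H(Y|X=x):
  X=0: P(X=0) = 0.420, P(Y|X=0) = (331/420, 89/420) → H(Y|X=0) = 0.74511
  X=1: P(X=1) = 0.580, P(Y|X=1) = (43/290, 247/290) → H(Y|X=1) = 0.60551
H(Y|X) = 0.420·0.74511 + 0.580·0.60551 = 0.6641 bits

H(X,Y) = -Σ_{x,y} P(x,y) log₂ P(x,y). Per-cell terms -P(x,y)·log₂P(x,y):
  X=0: 0.52798, 0.31061
  X=1: 0.30440, 0.50260
Sum of the 4 terms: H(X,Y) = 1.6456 bits

Chain rule check:
  H(X) + H(Y|X) = 0.9815 + 0.6641 = 1.6456 bits
  H(X,Y) = 1.6456 bits
✓ Chain rule verified.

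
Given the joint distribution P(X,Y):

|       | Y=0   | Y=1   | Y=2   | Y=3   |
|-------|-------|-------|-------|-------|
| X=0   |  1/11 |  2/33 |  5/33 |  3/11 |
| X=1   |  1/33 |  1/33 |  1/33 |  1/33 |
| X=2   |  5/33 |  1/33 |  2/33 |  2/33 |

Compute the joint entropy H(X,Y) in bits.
3.1503 bits

H(X,Y) = -Σ_{x,y} P(x,y) log₂ P(x,y). Per-cell terms -P(x,y)·log₂P(x,y):
  X=0: 0.31449, 0.24511, 0.41249, 0.51122
  X=1: 0.15286, 0.15286, 0.15286, 0.15286
  X=2: 0.41249, 0.15286, 0.24511, 0.24511
Sum of the 12 terms: H(X,Y) = 3.1503 bits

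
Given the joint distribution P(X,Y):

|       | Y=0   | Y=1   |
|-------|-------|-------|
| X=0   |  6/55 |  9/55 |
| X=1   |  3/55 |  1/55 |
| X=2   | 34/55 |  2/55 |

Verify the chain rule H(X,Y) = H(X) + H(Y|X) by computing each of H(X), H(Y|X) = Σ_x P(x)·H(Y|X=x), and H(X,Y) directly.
H(X) = 1.1864 bits, H(Y|X) = 0.5264 bits, H(X,Y) = 1.7129 bits

Marginal of X (row sums):
  P(X=0) = 6/55 + 9/55 = 3/11
  P(X=1) = 3/55 + 1/55 = 4/55
  P(X=2) = 34/55 + 2/55 = 36/55
H(X) = -[(3/11)·log₂(3/11) + (4/55)·log₂(4/55) + (36/55)·log₂(36/55)]
  = 0.5112 + 0.2750 + 0.4002 = 1.1864 bits

H(Y|X) = Σ_x P(x)·H(Y|X=x):
  X=0: P(X=0) = 3/11, P(Y|X=0) = (2/5, 3/5) → H(Y|X=0) = 0.9710
  X=1: P(X=1) = 4/55, P(Y|X=1) = (3/4, 1/4) → H(Y|X=1) = 0.8113
  X=2: P(X=2) = 36/55, P(Y|X=2) = (17/18, 1/18) → H(Y|X=2) = 0.3095
H(Y|X) = (3/11)·0.9710 + (4/55)·0.8113 + (36/55)·0.3095 = 0.5264 bits

H(X,Y) = -Σ_{x,y} P(x,y) log₂ P(x,y). Per-cell terms -P(x,y)·log₂P(x,y):
  X=0: 0.3487, 0.4273
  X=1: 0.2289, 0.1051
  X=2: 0.4290, 0.1739
Sum of the 6 terms: H(X,Y) = 1.7129 bits

Chain rule check:
  H(X) + H(Y|X) = 1.1864 + 0.5264 = 1.7128 bits
  H(X,Y) = 1.7129 bits
✓ Chain rule verified (Δ = 0.0001 is 4-dp rounding noise: each of the three values was rounded independently).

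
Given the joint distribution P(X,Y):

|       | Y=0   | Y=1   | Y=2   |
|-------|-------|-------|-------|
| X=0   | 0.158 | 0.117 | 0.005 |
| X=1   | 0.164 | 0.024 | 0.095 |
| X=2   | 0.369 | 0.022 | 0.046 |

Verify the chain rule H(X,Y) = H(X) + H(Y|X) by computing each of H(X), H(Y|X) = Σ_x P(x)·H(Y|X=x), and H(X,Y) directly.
H(X) = 1.5515 bits, H(Y|X) = 1.0052 bits, H(X,Y) = 2.5567 bits

Marginal of X (row sums):
  P(X=0) = 0.158 + 0.117 + 0.005 = 0.280
  P(X=1) = 0.164 + 0.024 + 0.095 = 0.283
  P(X=2) = 0.369 + 0.022 + 0.046 = 0.437
H(X) = -[0.280·log₂(0.280) + 0.283·log₂(0.283) + 0.437·log₂(0.437)]
  = 0.51422 + 0.51538 + 0.52191 = 1.5515 bits

H(Y|X) = Σ_x P(x)·H(Y|X=x):
  X=0: P(X=0) = 0.280, P(Y|X=0) = (79/140, 117/280, 1/56) → H(Y|X=0) = 1.09557
  X=1: P(X=1) = 0.283, P(Y|X=1) = (164/283, 24/283, 95/283) → H(Y|X=1) = 1.28666
  X=2: P(X=2) = 0.437, P(Y|X=2) = (369/437, 22/437, 2/19) → H(Y|X=2) = 0.76501
H(Y|X) = 0.280·1.09557 + 0.283·1.28666 + 0.437·0.76501 = 1.0052 bits

H(X,Y) = -Σ_{x,y} P(x,y) log₂ P(x,y). Per-cell terms -P(x,y)·log₂P(x,y):
  X=0: 0.42060, 0.36216, 0.03822
  X=1: 0.42775, 0.12914, 0.32261
  X=2: 0.53074, 0.12114, 0.20434
Sum of the 9 terms: H(X,Y) = 2.5567 bits

Chain rule check:
  H(X) + H(Y|X) = 1.5515 + 1.0052 = 2.5567 bits
  H(X,Y) = 2.5567 bits
✓ Chain rule verified.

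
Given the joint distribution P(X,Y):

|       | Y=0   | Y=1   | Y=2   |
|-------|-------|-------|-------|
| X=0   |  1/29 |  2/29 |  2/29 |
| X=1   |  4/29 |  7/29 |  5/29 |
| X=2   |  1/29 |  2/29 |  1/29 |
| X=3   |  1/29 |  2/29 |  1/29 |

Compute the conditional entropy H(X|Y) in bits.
1.6905 bits

H(X|Y) = H(X,Y) - H(Y)

H(X,Y) = -Σ_{x,y} P(x,y) log₂ P(x,y). Per-cell terms -P(x,y)·log₂P(x,y):
  X=0: 0.16752, 0.26607, 0.26607
  X=1: 0.39420, 0.49498, 0.43725
  X=2: 0.16752, 0.26607, 0.16752
  X=3: 0.16752, 0.26607, 0.16752
Sum of the 12 terms: H(X,Y) = 3.2283 bits

Marginal of Y (column sums):
  P(Y=0) = 1/29 + 4/29 + 1/29 + 1/29 = 7/29
  P(Y=1) = 2/29 + 7/29 + 2/29 + 2/29 = 13/29
  P(Y=2) = 2/29 + 5/29 + 1/29 + 1/29 = 9/29
H(Y) = -[(7/29)·log₂(7/29) + (13/29)·log₂(13/29) + (9/29)·log₂(9/29)]
  = 0.49498 + 0.51890 + 0.52388 = 1.5378 bits

H(X|Y) = H(X,Y) - H(Y) = 3.2283 - 1.5378 = 1.6905 bits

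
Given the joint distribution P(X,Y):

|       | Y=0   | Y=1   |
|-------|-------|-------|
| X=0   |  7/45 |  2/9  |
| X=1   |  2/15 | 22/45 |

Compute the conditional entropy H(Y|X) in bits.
0.8357 bits

H(Y|X) = H(X,Y) - H(X)

H(X,Y) = -Σ_{x,y} P(x,y) log₂ P(x,y). Per-cell terms -P(x,y)·log₂P(x,y):
  X=0: 0.417589, 0.482206
  X=1: 0.387585, 0.504739
Sum of the 4 terms: H(X,Y) = 1.79212 bits

Marginal of X (row sums):
  P(X=0) = 7/45 + 2/9 = 17/45
  P(X=1) = 2/15 + 22/45 = 28/45
H(X) = -[(17/45)·log₂(17/45) + (28/45)·log₂(28/45)]
  = 0.530547 + 0.425910 = 0.95646 bits

H(Y|X) = H(X,Y) - H(X) = 1.79212 - 0.95646 = 0.8357 bits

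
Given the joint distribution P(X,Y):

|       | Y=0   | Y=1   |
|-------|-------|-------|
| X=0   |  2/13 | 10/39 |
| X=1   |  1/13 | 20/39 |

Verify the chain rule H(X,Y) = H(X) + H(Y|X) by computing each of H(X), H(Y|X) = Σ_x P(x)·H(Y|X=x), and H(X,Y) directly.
H(X) = 0.9766 bits, H(Y|X) = 0.7210 bits, H(X,Y) = 1.6976 bits

Marginal of X (row sums):
  P(X=0) = 2/13 + 10/39 = 16/39
  P(X=1) = 1/13 + 20/39 = 23/39
H(X) = -[(16/39)·log₂(16/39) + (23/39)·log₂(23/39)]
  = 0.52734 + 0.44929 = 0.9766 bits

H(Y|X) = Σ_x P(x)·H(Y|X=x):
  X=0: P(X=0) = 16/39, P(Y|X=0) = (3/8, 5/8) → H(Y|X=0) = 0.95443
  X=1: P(X=1) = 23/39, P(Y|X=1) = (3/23, 20/23) → H(Y|X=1) = 0.55863
H(Y|X) = (16/39)·0.95443 + (23/39)·0.55863 = 0.7210 bits

H(X,Y) = -Σ_{x,y} P(x,y) log₂ P(x,y). Per-cell terms -P(x,y)·log₂P(x,y):
  X=0: 0.41545, 0.50345
  X=1: 0.28465, 0.49409
Sum of the 4 terms: H(X,Y) = 1.6976 bits

Chain rule check:
  H(X) + H(Y|X) = 0.9766 + 0.7210 = 1.6976 bits
  H(X,Y) = 1.6976 bits
✓ Chain rule verified.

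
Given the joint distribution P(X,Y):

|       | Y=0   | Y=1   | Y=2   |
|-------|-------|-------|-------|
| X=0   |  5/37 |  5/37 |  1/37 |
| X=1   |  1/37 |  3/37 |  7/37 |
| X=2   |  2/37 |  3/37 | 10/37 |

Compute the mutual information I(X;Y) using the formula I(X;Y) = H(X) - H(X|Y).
0.2304 bits

I(X;Y) = H(X) - H(X|Y)

Marginal of X (row sums):
  P(X=0) = 5/37 + 5/37 + 1/37 = 11/37
  P(X=1) = 1/37 + 3/37 + 7/37 = 11/37
  P(X=2) = 2/37 + 3/37 + 10/37 = 15/37
H(X) = -[(11/37)·log₂(11/37) + (11/37)·log₂(11/37) + (15/37)·log₂(15/37)]
  = 0.52028 + 0.52028 + 0.52807 = 1.5686 bits

Marginal of Y (column sums):
  P(Y=0) = 5/37 + 1/37 + 2/37 = 8/37
  P(Y=1) = 5/37 + 3/37 + 3/37 = 11/37
  P(Y=2) = 1/37 + 7/37 + 10/37 = 18/37
H(X|Y) = Σ_y P(y)·H(X|Y=y):
  Y=0: P(Y=0) = 8/37, P(X|Y=0) = (5/8, 1/8, 1/4) → H(X|Y=0) = 1.29879
  Y=1: P(Y=1) = 11/37, P(X|Y=1) = (5/11, 3/11, 3/11) → H(X|Y=1) = 1.53948
  Y=2: P(Y=2) = 18/37, P(X|Y=2) = (1/18, 7/18, 5/9) → H(X|Y=2) = 1.23266
H(X|Y) = (8/37)·1.29879 + (11/37)·1.53948 + (18/37)·1.23266 = 1.3382 bits

I(X;Y) = H(X) - H(X|Y) = 1.5686 - 1.3382 = 0.2304 bits

Cross-check via I(X;Y) = H(X) + H(Y) - H(X,Y): computing H(Y) from the column sums and H(X,Y) from the 9 cells in the same way gives H(Y) = 1.5037 bits and H(X,Y) = 2.8419 bits, so
I(X;Y) = 1.5686 + 1.5037 - 2.8419 = 0.2304 bits ✓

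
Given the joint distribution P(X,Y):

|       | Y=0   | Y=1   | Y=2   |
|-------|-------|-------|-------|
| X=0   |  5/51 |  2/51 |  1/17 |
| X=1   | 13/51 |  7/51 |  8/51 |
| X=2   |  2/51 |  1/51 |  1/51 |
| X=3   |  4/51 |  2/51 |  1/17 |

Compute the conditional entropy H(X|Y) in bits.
1.6625 bits

H(X|Y) = H(X,Y) - H(Y)

H(X,Y) = -Σ_{x,y} P(x,y) log₂ P(x,y). Per-cell terms -P(x,y)·log₂P(x,y):
  X=0: 0.328480, 0.183232, 0.240439
  X=1: 0.502663, 0.393245, 0.419204
  X=2: 0.183232, 0.111224, 0.111224
  X=3: 0.288033, 0.183232, 0.240439
Sum of the 12 terms: H(X,Y) = 3.18465 bits

Marginal of Y (column sums):
  P(Y=0) = 5/51 + 13/51 + 2/51 + 4/51 = 8/17
  P(Y=1) = 2/51 + 7/51 + 1/51 + 2/51 = 4/17
  P(Y=2) = 1/17 + 8/51 + 1/51 + 1/17 = 5/17
H(Y) = -[(8/17)·log₂(8/17) + (4/17)·log₂(4/17) + (5/17)·log₂(5/17)]
  = 0.511747 + 0.491168 + 0.519275 = 1.52219 bits

H(X|Y) = H(X,Y) - H(Y) = 3.18465 - 1.52219 = 1.6625 bits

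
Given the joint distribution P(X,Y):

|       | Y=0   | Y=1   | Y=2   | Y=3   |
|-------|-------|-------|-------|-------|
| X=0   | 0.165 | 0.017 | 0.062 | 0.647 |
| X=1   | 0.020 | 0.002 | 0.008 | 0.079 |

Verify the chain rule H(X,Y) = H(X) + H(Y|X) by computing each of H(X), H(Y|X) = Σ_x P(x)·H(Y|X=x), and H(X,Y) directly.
H(X) = 0.4969 bits, H(Y|X) = 1.1629 bits, H(X,Y) = 1.6598 bits

Marginal of X (row sums):
  P(X=0) = 0.165 + 0.017 + 0.062 + 0.647 = 0.891
  P(X=1) = 0.020 + 0.002 + 0.008 + 0.079 = 0.109
H(X) = -[0.891·log₂(0.891) + 0.109·log₂(0.109)]
  = 0.14835 + 0.34854 = 0.4969 bits

H(Y|X) = Σ_x P(x)·H(Y|X=x):
  X=0: P(X=0) = 0.891, P(Y|X=0) = (5/27, 17/891, 62/891, 647/891) → H(Y|X=0) = 1.16232
  X=1: P(X=1) = 0.109, P(Y|X=1) = (20/109, 2/109, 8/109, 79/109) → H(Y|X=1) = 1.16784
H(Y|X) = 0.891·1.16232 + 0.109·1.16784 = 1.1629 bits

H(X,Y) = -Σ_{x,y} P(x,y) log₂ P(x,y). Per-cell terms -P(x,y)·log₂P(x,y):
  X=0: 0.42891, 0.09993, 0.24872, 0.40642
  X=1: 0.11288, 0.01793, 0.05573, 0.28930
Sum of the 8 terms: H(X,Y) = 1.6598 bits

Chain rule check:
  H(X) + H(Y|X) = 0.4969 + 1.1629 = 1.6598 bits
  H(X,Y) = 1.6598 bits
✓ Chain rule verified.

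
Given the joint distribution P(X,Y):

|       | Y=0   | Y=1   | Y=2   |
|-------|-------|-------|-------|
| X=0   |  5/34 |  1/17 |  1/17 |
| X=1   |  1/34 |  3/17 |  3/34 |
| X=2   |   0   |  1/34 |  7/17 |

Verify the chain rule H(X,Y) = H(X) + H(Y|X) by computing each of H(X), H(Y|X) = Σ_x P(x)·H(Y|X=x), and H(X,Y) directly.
H(X) = 1.5477 bits, H(Y|X) = 0.9169 bits, H(X,Y) = 2.4646 bits

Marginal of X (row sums):
  P(X=0) = 5/34 + 1/17 + 1/17 = 9/34
  P(X=1) = 1/34 + 3/17 + 3/34 = 5/17
  P(X=2) = 0 + 1/34 + 7/17 = 15/34
H(X) = -[(9/34)·log₂(9/34) + (5/17)·log₂(5/17) + (15/34)·log₂(15/34)]
  = 0.50758 + 0.51927 + 0.52084 = 1.5477 bits

H(Y|X) = Σ_x P(x)·H(Y|X=x):
  X=0: P(X=0) = 9/34, P(Y|X=0) = (5/9, 2/9, 2/9) → H(Y|X=0) = 1.43552
  X=1: P(X=1) = 5/17, P(Y|X=1) = (1/10, 3/5, 3/10) → H(Y|X=1) = 1.29546
  X=2: P(X=2) = 15/34, P(Y|X=2) = (0, 1/15, 14/15) → H(Y|X=2) = 0.35336
H(Y|X) = (9/34)·1.43552 + (5/17)·1.29546 + (15/34)·0.35336 = 0.9169 bits

H(X,Y) = -Σ_{x,y} P(x,y) log₂ P(x,y). Per-cell terms -P(x,y)·log₂P(x,y):
  X=0: 0.40670, 0.24044, 0.24044
  X=1: 0.14963, 0.44162, 0.30904
  X=2: 0.00000, 0.14963, 0.52710
  (cells with P = 0 contribute 0)
Sum of the 9 terms: H(X,Y) = 2.4646 bits

Chain rule check:
  H(X) + H(Y|X) = 1.5477 + 0.9169 = 2.4646 bits
  H(X,Y) = 2.4646 bits
✓ Chain rule verified.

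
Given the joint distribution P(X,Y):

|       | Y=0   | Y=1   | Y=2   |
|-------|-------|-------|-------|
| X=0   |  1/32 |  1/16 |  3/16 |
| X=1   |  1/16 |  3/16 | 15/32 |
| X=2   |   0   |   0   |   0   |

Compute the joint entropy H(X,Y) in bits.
2.0743 bits

H(X,Y) = -Σ_{x,y} P(x,y) log₂ P(x,y). Per-cell terms -P(x,y)·log₂P(x,y):
  X=0: 0.15625, 0.25000, 0.45282
  X=1: 0.25000, 0.45282, 0.51240
  X=2: 0.00000, 0.00000, 0.00000
  (cells with P = 0 contribute 0)
Sum of the 9 terms: H(X,Y) = 2.0743 bits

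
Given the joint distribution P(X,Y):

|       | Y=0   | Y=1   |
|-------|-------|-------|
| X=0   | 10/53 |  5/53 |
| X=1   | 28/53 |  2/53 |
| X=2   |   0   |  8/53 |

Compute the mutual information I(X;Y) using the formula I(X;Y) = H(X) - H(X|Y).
0.3996 bits

I(X;Y) = H(X) - H(X|Y)

Marginal of X (row sums):
  P(X=0) = 10/53 + 5/53 = 15/53
  P(X=1) = 28/53 + 2/53 = 30/53
  P(X=2) = 0 + 8/53 = 8/53
H(X) = -[(15/53)·log₂(15/53) + (30/53)·log₂(30/53) + (8/53)·log₂(8/53)]
  = 0.5154 + 0.4647 + 0.4118 = 1.3919 bits

Marginal of Y (column sums):
  P(Y=0) = 10/53 + 28/53 + 0 = 38/53
  P(Y=1) = 5/53 + 2/53 + 8/53 = 15/53
H(X|Y) = Σ_y P(y)·H(X|Y=y):
  Y=0: P(Y=0) = 38/53, P(X|Y=0) = (5/19, 14/19, 0) → H(X|Y=0) = 0.8315
  Y=1: P(Y=1) = 15/53, P(X|Y=1) = (1/3, 2/15, 8/15) → H(X|Y=1) = 1.3996
H(X|Y) = (38/53)·0.8315 + (15/53)·1.3996 = 0.9923 bits

I(X;Y) = H(X) - H(X|Y) = 1.3919 - 0.9923 = 0.3996 bits

Cross-check via I(X;Y) = H(X) + H(Y) - H(X,Y): computing H(Y) from the column sums and H(X,Y) from the 6 cells in the same way gives H(Y) = 0.8595 bits and H(X,Y) = 1.8518 bits, so
I(X;Y) = 1.3919 + 0.8595 - 1.8518 = 0.3996 bits ✓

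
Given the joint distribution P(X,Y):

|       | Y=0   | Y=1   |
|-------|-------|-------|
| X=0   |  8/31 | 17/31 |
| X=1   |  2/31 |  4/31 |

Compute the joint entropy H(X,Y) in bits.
1.6159 bits

H(X,Y) = -Σ_{x,y} P(x,y) log₂ P(x,y). Per-cell terms -P(x,y)·log₂P(x,y):
  X=0: 0.5043, 0.4753
  X=1: 0.2551, 0.3812
Sum of the 4 terms: H(X,Y) = 1.6159 bits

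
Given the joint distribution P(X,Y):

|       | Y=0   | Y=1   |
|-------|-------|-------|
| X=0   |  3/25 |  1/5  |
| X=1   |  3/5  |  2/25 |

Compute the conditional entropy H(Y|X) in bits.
0.6608 bits

H(Y|X) = H(X,Y) - H(X)

H(X,Y) = -Σ_{x,y} P(x,y) log₂ P(x,y). Per-cell terms -P(x,y)·log₂P(x,y):
  X=0: 0.367067, 0.464386
  X=1: 0.442179, 0.291508
Sum of the 4 terms: H(X,Y) = 1.56514 bits

Marginal of X (row sums):
  P(X=0) = 3/25 + 1/5 = 8/25
  P(X=1) = 3/5 + 2/25 = 17/25
H(X) = -[(8/25)·log₂(8/25) + (17/25)·log₂(17/25)]
  = 0.526034 + 0.378347 = 0.90438 bits

H(Y|X) = H(X,Y) - H(X) = 1.56514 - 0.90438 = 0.6608 bits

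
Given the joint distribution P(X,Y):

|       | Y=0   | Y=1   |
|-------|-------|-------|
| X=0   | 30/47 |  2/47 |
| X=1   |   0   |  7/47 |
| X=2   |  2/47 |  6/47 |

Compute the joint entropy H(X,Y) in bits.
1.5893 bits

H(X,Y) = -Σ_{x,y} P(x,y) log₂ P(x,y). Per-cell terms -P(x,y)·log₂P(x,y):
  X=0: 0.4134, 0.1938
  X=1: 0.0000, 0.4092
  X=2: 0.1938, 0.3791
  (cells with P = 0 contribute 0)
Sum of the 6 terms: H(X,Y) = 1.5893 bits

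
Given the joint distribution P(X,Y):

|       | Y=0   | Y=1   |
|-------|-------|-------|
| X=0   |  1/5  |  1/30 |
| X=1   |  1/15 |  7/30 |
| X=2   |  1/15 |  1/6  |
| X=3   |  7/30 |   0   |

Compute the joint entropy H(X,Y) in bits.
2.5595 bits

H(X,Y) = -Σ_{x,y} P(x,y) log₂ P(x,y). Per-cell terms -P(x,y)·log₂P(x,y):
  X=0: 0.46439, 0.16356
  X=1: 0.26046, 0.48989
  X=2: 0.26046, 0.43083
  X=3: 0.48989, 0.00000
  (cells with P = 0 contribute 0)
Sum of the 8 terms: H(X,Y) = 2.5595 bits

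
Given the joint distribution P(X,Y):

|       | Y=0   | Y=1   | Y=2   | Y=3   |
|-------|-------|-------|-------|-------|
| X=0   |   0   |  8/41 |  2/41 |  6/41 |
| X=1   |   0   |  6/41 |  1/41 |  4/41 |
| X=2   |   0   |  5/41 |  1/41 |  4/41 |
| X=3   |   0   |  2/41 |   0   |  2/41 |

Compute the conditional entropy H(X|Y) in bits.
1.8441 bits

H(X|Y) = H(X,Y) - H(Y)

H(X,Y) = -Σ_{x,y} P(x,y) log₂ P(x,y). Per-cell terms -P(x,y)·log₂P(x,y):
  X=0: 0.0000000, 0.4600101, 0.2125635, 0.4057448
  X=1: 0.0000000, 0.4057448, 0.1306720, 0.3275660
  X=2: 0.0000000, 0.3701980, 0.1306720, 0.3275660
  X=3: 0.0000000, 0.2125635, 0.0000000, 0.2125635
  (cells with P = 0 contribute 0)
Sum of the 16 terms: H(X,Y) = 3.195864 bits

Marginal of Y (column sums):
  P(Y=0) = 0 + 0 + 0 + 0 = 0
  P(Y=1) = 8/41 + 6/41 + 5/41 + 2/41 = 21/41
  P(Y=2) = 2/41 + 1/41 + 1/41 + 0 = 4/41
  P(Y=3) = 6/41 + 4/41 + 4/41 + 2/41 = 16/41
H(Y) = -[(21/41)·log₂(21/41) + (4/41)·log₂(4/41) + (16/41)·log₂(16/41)]   (outcomes with P = 0 contribute 0)
  = 0.4943884 + 0.3275660 + 0.5297764 = 1.351731 bits

H(X|Y) = H(X,Y) - H(Y) = 3.195864 - 1.351731 = 1.8441 bits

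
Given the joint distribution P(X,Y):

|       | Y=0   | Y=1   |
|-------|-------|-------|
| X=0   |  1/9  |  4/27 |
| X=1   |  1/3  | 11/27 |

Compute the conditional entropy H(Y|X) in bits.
0.9908 bits

H(Y|X) = H(X,Y) - H(X)

H(X,Y) = -Σ_{x,y} P(x,y) log₂ P(x,y). Per-cell terms -P(x,y)·log₂P(x,y):
  X=0: 0.3522, 0.4081
  X=1: 0.5283, 0.5278
Sum of the 4 terms: H(X,Y) = 1.8164 bits

Marginal of X (row sums):
  P(X=0) = 1/9 + 4/27 = 7/27
  P(X=1) = 1/3 + 11/27 = 20/27
H(X) = -[(7/27)·log₂(7/27) + (20/27)·log₂(20/27)]
  = 0.5049 + 0.3207 = 0.8256 bits

H(Y|X) = H(X,Y) - H(X) = 1.8164 - 0.8256 = 0.9908 bits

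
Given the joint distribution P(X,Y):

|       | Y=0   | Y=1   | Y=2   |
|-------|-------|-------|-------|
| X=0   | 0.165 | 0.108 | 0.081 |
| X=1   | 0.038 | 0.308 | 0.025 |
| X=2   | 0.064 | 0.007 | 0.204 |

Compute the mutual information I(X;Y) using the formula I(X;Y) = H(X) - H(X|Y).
0.4540 bits

I(X;Y) = H(X) - H(X|Y)

Marginal of X (row sums):
  P(X=0) = 0.165 + 0.108 + 0.081 = 0.354
  P(X=1) = 0.038 + 0.308 + 0.025 = 0.371
  P(X=2) = 0.064 + 0.007 + 0.204 = 0.275
H(X) = -[0.354·log₂(0.354) + 0.371·log₂(0.371) + 0.275·log₂(0.275)]
  = 0.5304 + 0.5307 + 0.5122 = 1.5733 bits

Marginal of Y (column sums):
  P(Y=0) = 0.165 + 0.038 + 0.064 = 0.267
  P(Y=1) = 0.108 + 0.308 + 0.007 = 0.423
  P(Y=2) = 0.081 + 0.025 + 0.204 = 0.310
H(X|Y) = Σ_y P(y)·H(X|Y=y):
  Y=0: P(Y=0) = 0.267, P(X|Y=0) = (55/89, 38/267, 64/267) → H(X|Y=0) = 1.3234
  Y=1: P(Y=1) = 0.423, P(X|Y=1) = (12/47, 308/423, 7/423) → H(X|Y=1) = 0.9341
  Y=2: P(Y=2) = 0.310, P(X|Y=2) = (81/310, 5/62, 102/155) → H(X|Y=2) = 1.1961
H(X|Y) = 0.267·1.3234 + 0.423·0.9341 + 0.310·1.1961 = 1.1193 bits

I(X;Y) = H(X) - H(X|Y) = 1.5733 - 1.1193 = 0.4540 bits

Cross-check via I(X;Y) = H(X) + H(Y) - H(X,Y): computing H(Y) from the column sums and H(X,Y) from the 9 cells in the same way gives H(Y) = 1.5575 bits and H(X,Y) = 2.6768 bits, so
I(X;Y) = 1.5733 + 1.5575 - 2.6768 = 0.4540 bits ✓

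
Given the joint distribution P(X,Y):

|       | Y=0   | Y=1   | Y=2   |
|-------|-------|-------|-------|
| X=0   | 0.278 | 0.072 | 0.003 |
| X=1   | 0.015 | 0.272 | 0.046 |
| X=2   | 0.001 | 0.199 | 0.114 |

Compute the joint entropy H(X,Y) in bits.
2.4486 bits

H(X,Y) = -Σ_{x,y} P(x,y) log₂ P(x,y). Per-cell terms -P(x,y)·log₂P(x,y):
  X=0: 0.51342, 0.27330, 0.02514
  X=1: 0.09088, 0.51090, 0.20434
  X=2: 0.00997, 0.46350, 0.35715
Sum of the 9 terms: H(X,Y) = 2.4486 bits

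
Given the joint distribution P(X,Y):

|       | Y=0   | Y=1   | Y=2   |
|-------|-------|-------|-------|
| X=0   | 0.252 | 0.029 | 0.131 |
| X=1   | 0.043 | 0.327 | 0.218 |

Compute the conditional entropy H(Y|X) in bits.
1.2574 bits

H(Y|X) = H(X,Y) - H(X)

H(X,Y) = -Σ_{x,y} P(x,y) log₂ P(x,y). Per-cell terms -P(x,y)·log₂P(x,y):
  X=0: 0.501103, 0.148126, 0.384139
  X=1: 0.195199, 0.527332, 0.479077
Sum of the 6 terms: H(X,Y) = 2.23498 bits

Marginal of X (row sums):
  P(X=0) = 0.252 + 0.029 + 0.131 = 0.412
  P(X=1) = 0.043 + 0.327 + 0.218 = 0.588
H(X) = -[0.412·log₂(0.412) + 0.588·log₂(0.588)]
  = 0.527065 + 0.450474 = 0.97754 bits

H(Y|X) = H(X,Y) - H(X) = 2.23498 - 0.97754 = 1.2574 bits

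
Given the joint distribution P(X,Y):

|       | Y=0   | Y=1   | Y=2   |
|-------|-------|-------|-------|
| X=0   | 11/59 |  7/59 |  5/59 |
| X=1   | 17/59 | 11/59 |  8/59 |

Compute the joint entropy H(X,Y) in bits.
2.4783 bits

H(X,Y) = -Σ_{x,y} P(x,y) log₂ P(x,y). Per-cell terms -P(x,y)·log₂P(x,y):
  X=0: 0.45179, 0.36486, 0.30176
  X=1: 0.51726, 0.45179, 0.39087
Sum of the 6 terms: H(X,Y) = 2.4783 bits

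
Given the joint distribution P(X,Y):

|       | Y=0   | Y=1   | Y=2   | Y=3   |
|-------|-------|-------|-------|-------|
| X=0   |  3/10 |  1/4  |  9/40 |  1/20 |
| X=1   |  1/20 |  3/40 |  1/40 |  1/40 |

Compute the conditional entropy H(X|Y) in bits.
0.6465 bits

H(X|Y) = H(X,Y) - H(Y)

H(X,Y) = -Σ_{x,y} P(x,y) log₂ P(x,y). Per-cell terms -P(x,y)·log₂P(x,y):
  X=0: 0.521090, 0.500000, 0.484201, 0.216096
  X=1: 0.216096, 0.280272, 0.133048, 0.133048
Sum of the 8 terms: H(X,Y) = 2.48385 bits

Marginal of Y (column sums):
  P(Y=0) = 3/10 + 1/20 = 7/20
  P(Y=1) = 1/4 + 3/40 = 13/40
  P(Y=2) = 9/40 + 1/40 = 1/4
  P(Y=3) = 1/20 + 1/40 = 3/40
H(Y) = -[(7/20)·log₂(7/20) + (13/40)·log₂(13/40) + (1/4)·log₂(1/4) + (3/40)·log₂(3/40)]
  = 0.530101 + 0.526984 + 0.500000 + 0.280272 = 1.83736 bits

H(X|Y) = H(X,Y) - H(Y) = 2.48385 - 1.83736 = 0.6465 bits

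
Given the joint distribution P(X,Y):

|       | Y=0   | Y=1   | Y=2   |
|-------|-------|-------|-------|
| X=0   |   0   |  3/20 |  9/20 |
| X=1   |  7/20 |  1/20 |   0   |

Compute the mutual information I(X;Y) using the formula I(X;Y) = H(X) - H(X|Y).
0.8087 bits

I(X;Y) = H(X) - H(X|Y)

Marginal of X (row sums):
  P(X=0) = 0 + 3/20 + 9/20 = 3/5
  P(X=1) = 7/20 + 1/20 + 0 = 2/5
H(X) = -[(3/5)·log₂(3/5) + (2/5)·log₂(2/5)]
  = 0.44218 + 0.52877 = 0.97095 bits

Marginal of Y (column sums):
  P(Y=0) = 0 + 7/20 = 7/20
  P(Y=1) = 3/20 + 1/20 = 1/5
  P(Y=2) = 9/20 + 0 = 9/20
H(X|Y) = Σ_y P(y)·H(X|Y=y):
  Y=0: P(Y=0) = 7/20, P(X|Y=0) = (0, 1) → H(X|Y=0) = 0.00000
  Y=1: P(Y=1) = 1/5, P(X|Y=1) = (3/4, 1/4) → H(X|Y=1) = 0.81128
  Y=2: P(Y=2) = 9/20, P(X|Y=2) = (1, 0) → H(X|Y=2) = 0.00000
H(X|Y) = (7/20)·0.00000 + (1/5)·0.81128 + (9/20)·0.00000 = 0.16226 bits

I(X;Y) = H(X) - H(X|Y) = 0.97095 - 0.16226 = 0.8087 bits

Cross-check via I(X;Y) = H(X) + H(Y) - H(X,Y): computing H(Y) from the column sums and H(X,Y) from the 6 cells in the same way gives H(Y) = 1.51289 bits and H(X,Y) = 1.67514 bits, so
I(X;Y) = 0.97095 + 1.51289 - 1.67514 = 0.8087 bits ✓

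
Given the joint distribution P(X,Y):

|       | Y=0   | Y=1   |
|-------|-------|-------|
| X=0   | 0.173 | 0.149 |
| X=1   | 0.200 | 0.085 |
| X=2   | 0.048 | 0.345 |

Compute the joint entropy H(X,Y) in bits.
2.3538 bits

H(X,Y) = -Σ_{x,y} P(x,y) log₂ P(x,y). Per-cell terms -P(x,y)·log₂P(x,y):
  X=0: 0.4379, 0.4092
  X=1: 0.4644, 0.3023
  X=2: 0.2103, 0.5297
Sum of the 6 terms: H(X,Y) = 2.3538 bits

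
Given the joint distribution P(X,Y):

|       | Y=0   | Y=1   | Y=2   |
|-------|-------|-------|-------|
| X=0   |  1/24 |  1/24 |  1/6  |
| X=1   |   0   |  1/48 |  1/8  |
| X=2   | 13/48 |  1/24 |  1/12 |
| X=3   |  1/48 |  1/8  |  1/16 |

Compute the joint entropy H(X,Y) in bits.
3.0458 bits

H(X,Y) = -Σ_{x,y} P(x,y) log₂ P(x,y). Per-cell terms -P(x,y)·log₂P(x,y):
  X=0: 0.19104, 0.19104, 0.43083
  X=1: 0.00000, 0.11635, 0.37500
  X=2: 0.51039, 0.19104, 0.29875
  X=3: 0.11635, 0.37500, 0.25000
  (cells with P = 0 contribute 0)
Sum of the 12 terms: H(X,Y) = 3.0458 bits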